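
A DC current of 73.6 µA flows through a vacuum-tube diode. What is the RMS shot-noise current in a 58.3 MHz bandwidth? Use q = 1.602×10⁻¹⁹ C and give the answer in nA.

I_n = √(2qI·B)
2qI·B = 2 × 1.602×10⁻¹⁹ × 7.36×10⁻⁵ × 5.83×10⁷ = 1.37×10⁻¹⁵ A²
I_n = √(1.37×10⁻¹⁵) = 3.71×10⁻⁸ A = 37.1 nA

37.1 nA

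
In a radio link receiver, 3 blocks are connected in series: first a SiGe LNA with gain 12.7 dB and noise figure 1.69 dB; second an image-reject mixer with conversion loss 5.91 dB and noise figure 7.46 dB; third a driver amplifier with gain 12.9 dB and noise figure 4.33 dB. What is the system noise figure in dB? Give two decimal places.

3.18 dB

Convert to linear (a loss of L dB is a gain of −L dB): F_i = 10^(NF_i/10), G_i = 10^(G_i,dB/10)
  Stage 1: F_1 = 10^(1.69/10) = 1.476, G_1 = 10^(12.7/10) = 18.62
  Stage 2: F_2 = 10^(7.46/10) = 5.572, G_2 = 10^(−5.91/10) = 0.2564
  Stage 3: F_3 = 10^(4.33/10) = 2.710, G_3 = 10^(12.9/10) = 19.50
Friis cascade:
  F = 1.476 + (5.572 − 1)/18.62 + (2.710 − 1)/4.775 = 2.079
NF = 10 log₁₀(2.079) = 3.18 dB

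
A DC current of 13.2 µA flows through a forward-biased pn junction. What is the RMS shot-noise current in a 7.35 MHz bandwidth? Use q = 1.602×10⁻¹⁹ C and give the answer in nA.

I_n = √(2qI·B)
2qI·B = 2 × 1.602×10⁻¹⁹ × 1.32×10⁻⁵ × 7.35×10⁶ = 3.11×10⁻¹⁷ A²
I_n = √(3.11×10⁻¹⁷) = 5.58×10⁻⁹ A = 5.58 nA

5.58 nA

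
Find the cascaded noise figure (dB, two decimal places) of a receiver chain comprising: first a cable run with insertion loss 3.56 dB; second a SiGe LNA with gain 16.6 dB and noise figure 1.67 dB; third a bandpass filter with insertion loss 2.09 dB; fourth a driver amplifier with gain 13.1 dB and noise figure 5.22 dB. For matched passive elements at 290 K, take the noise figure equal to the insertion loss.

Convert to linear (a loss of L dB is a gain of −L dB): F_i = 10^(NF_i/10), G_i = 10^(G_i,dB/10)
  Stage 1: F_1 = 10^(3.56/10) = 2.270, G_1 = 10^(−3.56/10) = 0.4406
  Stage 2: F_2 = 10^(1.67/10) = 1.469, G_2 = 10^(16.6/10) = 45.71
  Stage 3: F_3 = 10^(2.09/10) = 1.618, G_3 = 10^(−2.09/10) = 0.6180
  Stage 4: F_4 = 10^(5.22/10) = 3.327, G_4 = 10^(13.1/10) = 20.42
Friis cascade:
  F = 2.270 + (1.469 − 1)/0.4406 + (1.618 − 1)/20.14 + (3.327 − 1)/12.45 = 3.552
NF = 10 log₁₀(3.552) = 5.50 dB

5.50 dB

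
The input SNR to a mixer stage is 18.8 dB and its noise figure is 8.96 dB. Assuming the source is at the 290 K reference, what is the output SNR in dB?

By definition F = SNR_in/SNR_out, so in dB: SNR_out = SNR_in − NF
SNR_out = 18.8 − 8.96 = 9.84 dB

9.84 dB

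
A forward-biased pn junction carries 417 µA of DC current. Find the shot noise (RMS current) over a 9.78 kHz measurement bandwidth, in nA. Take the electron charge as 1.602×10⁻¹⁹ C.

I_n = √(2qI·B)
2qI·B = 2 × 1.602×10⁻¹⁹ × 4.17×10⁻⁴ × 9.78×10³ = 1.31×10⁻¹⁸ A²
I_n = √(1.31×10⁻¹⁸) = 1.14×10⁻⁹ A = 1.14 nA

1.14 nA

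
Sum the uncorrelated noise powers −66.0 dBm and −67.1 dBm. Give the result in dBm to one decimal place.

−63.5 dBm

Convert to linear, add, convert back:
P₁ = 2.51×10⁻¹⁰ W, P₂ = 1.95×10⁻¹⁰ W
P_tot = 4.46×10⁻¹⁰ W → 10 log₁₀(P_tot / 10⁻³) = −63.5 dBm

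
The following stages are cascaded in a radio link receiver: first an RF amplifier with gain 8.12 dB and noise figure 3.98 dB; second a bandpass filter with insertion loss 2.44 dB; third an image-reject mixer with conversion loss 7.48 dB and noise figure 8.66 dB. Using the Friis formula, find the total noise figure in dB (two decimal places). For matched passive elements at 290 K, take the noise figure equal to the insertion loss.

Convert to linear (a loss of L dB is a gain of −L dB): F_i = 10^(NF_i/10), G_i = 10^(G_i,dB/10)
  Stage 1: F_1 = 10^(3.98/10) = 2.500, G_1 = 10^(8.12/10) = 6.486
  Stage 2: F_2 = 10^(2.44/10) = 1.754, G_2 = 10^(−2.44/10) = 0.5702
  Stage 3: F_3 = 10^(8.66/10) = 7.345, G_3 = 10^(−7.48/10) = 0.1786
Friis cascade:
  F = 2.500 + (1.754 − 1)/6.486 + (7.345 − 1)/3.698 = 4.332
NF = 10 log₁₀(4.332) = 6.37 dB

6.37 dB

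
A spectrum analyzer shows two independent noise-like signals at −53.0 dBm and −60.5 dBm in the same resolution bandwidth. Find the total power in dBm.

−52.3 dBm

Convert to linear, add, convert back:
P₁ = 5.01×10⁻⁹ W, P₂ = 8.91×10⁻¹⁰ W
P_tot = 5.90×10⁻⁹ W → 10 log₁₀(P_tot / 10⁻³) = −52.3 dBm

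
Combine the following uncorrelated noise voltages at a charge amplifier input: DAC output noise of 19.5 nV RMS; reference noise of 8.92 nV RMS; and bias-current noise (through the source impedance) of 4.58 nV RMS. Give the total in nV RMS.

21.9 nV

Uncorrelated sources add in power (mean-square): V_tot = √(ΣV_i²)
V_tot = √[(1.95×10⁻⁸)² + (8.92×10⁻⁹)² + (4.58×10⁻⁹)²] = 2.19×10⁻⁸ V = 21.9 nV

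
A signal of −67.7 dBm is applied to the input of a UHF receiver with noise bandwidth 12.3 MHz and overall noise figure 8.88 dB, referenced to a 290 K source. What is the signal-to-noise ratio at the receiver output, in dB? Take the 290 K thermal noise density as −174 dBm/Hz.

26.5 dB

Noise floor: N = −174 + 10 log₁₀(B) + NF
10 log₁₀(1.23×10⁷) = 70.9 dB
N = −174 + 70.9 + 8.88 = −94.22 dBm
SNR = P_sig − N = −67.7 − (−94.22) = 26.52 dB → 26.5 dB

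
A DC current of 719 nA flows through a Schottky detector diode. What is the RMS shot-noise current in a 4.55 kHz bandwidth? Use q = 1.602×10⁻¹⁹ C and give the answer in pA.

32.4 pA

I_n = √(2qI·B)
2qI·B = 2 × 1.602×10⁻¹⁹ × 7.19×10⁻⁷ × 4.55×10³ = 1.05×10⁻²¹ A²
I_n = √(1.05×10⁻²¹) = 3.24×10⁻¹¹ A = 32.4 pA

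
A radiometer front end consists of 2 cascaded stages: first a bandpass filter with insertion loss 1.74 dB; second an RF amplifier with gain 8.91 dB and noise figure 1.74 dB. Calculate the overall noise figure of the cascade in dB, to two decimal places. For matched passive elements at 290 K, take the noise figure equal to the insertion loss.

3.48 dB

Convert to linear (a loss of L dB is a gain of −L dB): F_i = 10^(NF_i/10), G_i = 10^(G_i,dB/10)
  Stage 1: F_1 = 10^(1.74/10) = 1.493, G_1 = 10^(−1.74/10) = 0.6699
  Stage 2: F_2 = 10^(1.74/10) = 1.493, G_2 = 10^(8.91/10) = 7.780
Friis cascade:
  F = 1.493 + (1.493 − 1)/0.6699 = 2.228
NF = 10 log₁₀(2.228) = 3.48 dB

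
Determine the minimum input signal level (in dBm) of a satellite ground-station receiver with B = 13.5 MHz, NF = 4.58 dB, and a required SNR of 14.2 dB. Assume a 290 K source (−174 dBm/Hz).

Sensitivity = −174 + 10 log₁₀(B) + NF + SNR_min
= −174 + 71.3 + 4.58 + 14.2
= −83.92 dBm → −83.9 dBm

−83.9 dBm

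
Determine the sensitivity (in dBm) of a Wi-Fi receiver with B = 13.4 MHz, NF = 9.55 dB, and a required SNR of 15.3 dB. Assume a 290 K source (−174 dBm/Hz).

Sensitivity = −174 + 10 log₁₀(B) + NF + SNR_min
= −174 + 71.27 + 9.55 + 15.3
= −77.88 dBm → −77.9 dBm

−77.9 dBm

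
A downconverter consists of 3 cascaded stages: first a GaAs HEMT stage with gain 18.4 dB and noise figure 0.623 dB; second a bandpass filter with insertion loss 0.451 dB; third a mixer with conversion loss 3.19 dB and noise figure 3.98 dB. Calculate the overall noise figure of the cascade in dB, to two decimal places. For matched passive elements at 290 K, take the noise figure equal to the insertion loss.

Convert to linear (a loss of L dB is a gain of −L dB): F_i = 10^(NF_i/10), G_i = 10^(G_i,dB/10)
  Stage 1: F_1 = 10^(0.623/10) = 1.154, G_1 = 10^(18.4/10) = 69.18
  Stage 2: F_2 = 10^(0.451/10) = 1.109, G_2 = 10^(−0.451/10) = 0.9014
  Stage 3: F_3 = 10^(3.98/10) = 2.500, G_3 = 10^(−3.19/10) = 0.4797
Friis cascade:
  F = 1.154 + (1.109 − 1)/69.18 + (2.500 − 1)/62.36 = 1.180
NF = 10 log₁₀(1.180) = 0.72 dB

0.72 dB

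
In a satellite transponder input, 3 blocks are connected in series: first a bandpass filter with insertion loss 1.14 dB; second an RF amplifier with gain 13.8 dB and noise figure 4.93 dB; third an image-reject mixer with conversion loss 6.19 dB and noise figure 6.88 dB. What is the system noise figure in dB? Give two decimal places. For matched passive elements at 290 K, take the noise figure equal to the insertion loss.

6.29 dB

Convert to linear (a loss of L dB is a gain of −L dB): F_i = 10^(NF_i/10), G_i = 10^(G_i,dB/10)
  Stage 1: F_1 = 10^(1.14/10) = 1.300, G_1 = 10^(−1.14/10) = 0.7691
  Stage 2: F_2 = 10^(4.93/10) = 3.112, G_2 = 10^(13.8/10) = 23.99
  Stage 3: F_3 = 10^(6.88/10) = 4.875, G_3 = 10^(−6.19/10) = 0.2404
Friis cascade:
  F = 1.300 + (3.112 − 1)/0.7691 + (4.875 − 1)/18.45 = 4.256
NF = 10 log₁₀(4.256) = 6.29 dB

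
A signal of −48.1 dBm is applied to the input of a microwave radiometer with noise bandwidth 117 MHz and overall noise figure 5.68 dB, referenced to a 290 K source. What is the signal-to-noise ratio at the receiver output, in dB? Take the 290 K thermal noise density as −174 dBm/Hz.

39.5 dB

Noise floor: N = −174 + 10 log₁₀(B) + NF
10 log₁₀(1.17×10⁸) = 80.68 dB
N = −174 + 80.68 + 5.68 = −87.64 dBm
SNR = P_sig − N = −48.1 − (−87.64) = 39.54 dB → 39.5 dB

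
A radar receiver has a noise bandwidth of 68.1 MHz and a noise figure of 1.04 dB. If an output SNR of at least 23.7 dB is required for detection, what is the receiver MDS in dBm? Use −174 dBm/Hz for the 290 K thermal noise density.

−70.9 dBm

Sensitivity = −174 + 10 log₁₀(B) + NF + SNR_min
= −174 + 78.33 + 1.04 + 23.7
= −70.93 dBm → −70.9 dBm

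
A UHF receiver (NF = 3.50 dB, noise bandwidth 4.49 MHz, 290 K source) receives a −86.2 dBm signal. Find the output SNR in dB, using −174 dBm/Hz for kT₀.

17.8 dB

Noise floor: N = −174 + 10 log₁₀(B) + NF
10 log₁₀(4.49×10⁶) = 66.52 dB
N = −174 + 66.52 + 3.50 = −103.98 dBm
SNR = P_sig − N = −86.2 − (−103.98) = 17.78 dB → 17.8 dB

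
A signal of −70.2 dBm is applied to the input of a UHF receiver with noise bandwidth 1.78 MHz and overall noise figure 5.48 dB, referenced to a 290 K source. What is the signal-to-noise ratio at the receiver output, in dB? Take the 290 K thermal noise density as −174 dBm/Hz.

35.8 dB

Noise floor: N = −174 + 10 log₁₀(B) + NF
10 log₁₀(1.78×10⁶) = 62.5 dB
N = −174 + 62.5 + 5.48 = −106.02 dBm
SNR = P_sig − N = −70.2 − (−106.02) = 35.82 dB → 35.8 dB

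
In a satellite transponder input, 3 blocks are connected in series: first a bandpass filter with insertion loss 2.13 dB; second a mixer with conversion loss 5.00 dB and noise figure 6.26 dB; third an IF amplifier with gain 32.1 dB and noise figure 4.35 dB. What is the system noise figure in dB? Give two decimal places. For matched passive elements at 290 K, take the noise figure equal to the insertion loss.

Convert to linear (a loss of L dB is a gain of −L dB): F_i = 10^(NF_i/10), G_i = 10^(G_i,dB/10)
  Stage 1: F_1 = 10^(2.13/10) = 1.633, G_1 = 10^(−2.13/10) = 0.6124
  Stage 2: F_2 = 10^(6.26/10) = 4.227, G_2 = 10^(−5.00/10) = 0.3162
  Stage 3: F_3 = 10^(4.35/10) = 2.723, G_3 = 10^(32.1/10) = 1622
Friis cascade:
  F = 1.633 + (4.227 − 1)/0.6124 + (2.723 − 1)/0.1936 = 15.80
NF = 10 log₁₀(15.80) = 11.99 dB

11.99 dB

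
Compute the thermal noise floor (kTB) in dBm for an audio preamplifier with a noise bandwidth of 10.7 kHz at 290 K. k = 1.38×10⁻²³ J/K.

−133.7 dBm

P_n = kTB = 1.38×10⁻²³ × 290 × 1.07×10⁴ = 4.28×10⁻¹⁷ W
In dBm: 10 log₁₀(4.28×10⁻¹⁷ / 10⁻³) = −133.7 dBm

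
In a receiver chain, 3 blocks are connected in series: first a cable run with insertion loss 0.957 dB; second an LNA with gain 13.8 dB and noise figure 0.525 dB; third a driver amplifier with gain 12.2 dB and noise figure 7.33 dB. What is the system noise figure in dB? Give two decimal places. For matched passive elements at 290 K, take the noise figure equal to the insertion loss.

2.14 dB

Convert to linear (a loss of L dB is a gain of −L dB): F_i = 10^(NF_i/10), G_i = 10^(G_i,dB/10)
  Stage 1: F_1 = 10^(0.957/10) = 1.247, G_1 = 10^(−0.957/10) = 0.8022
  Stage 2: F_2 = 10^(0.525/10) = 1.128, G_2 = 10^(13.8/10) = 23.99
  Stage 3: F_3 = 10^(7.33/10) = 5.408, G_3 = 10^(12.2/10) = 16.60
Friis cascade:
  F = 1.247 + (1.128 − 1)/0.8022 + (5.408 − 1)/19.24 = 1.636
NF = 10 log₁₀(1.636) = 2.14 dB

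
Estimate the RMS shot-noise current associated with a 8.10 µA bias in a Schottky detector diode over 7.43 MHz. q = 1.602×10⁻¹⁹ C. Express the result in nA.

I_n = √(2qI·B)
2qI·B = 2 × 1.602×10⁻¹⁹ × 8.10×10⁻⁶ × 7.43×10⁶ = 1.93×10⁻¹⁷ A²
I_n = √(1.93×10⁻¹⁷) = 4.39×10⁻⁹ A = 4.39 nA

4.39 nA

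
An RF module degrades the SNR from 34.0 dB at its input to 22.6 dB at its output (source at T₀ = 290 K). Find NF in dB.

NF (dB) = SNR_in(dB) − SNR_out(dB) when the source is at T₀
NF = 34.0 − 22.6 = 11.4 dB

11.4 dB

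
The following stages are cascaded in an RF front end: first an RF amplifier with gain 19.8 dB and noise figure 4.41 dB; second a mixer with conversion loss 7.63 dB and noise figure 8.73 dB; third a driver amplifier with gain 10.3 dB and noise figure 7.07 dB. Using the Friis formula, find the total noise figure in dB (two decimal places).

Convert to linear (a loss of L dB is a gain of −L dB): F_i = 10^(NF_i/10), G_i = 10^(G_i,dB/10)
  Stage 1: F_1 = 10^(4.41/10) = 2.761, G_1 = 10^(19.8/10) = 95.50
  Stage 2: F_2 = 10^(8.73/10) = 7.464, G_2 = 10^(−7.63/10) = 0.1726
  Stage 3: F_3 = 10^(7.07/10) = 5.093, G_3 = 10^(10.3/10) = 10.72
Friis cascade:
  F = 2.761 + (7.464 − 1)/95.50 + (5.093 − 1)/16.48 = 3.077
NF = 10 log₁₀(3.077) = 4.88 dB

4.88 dB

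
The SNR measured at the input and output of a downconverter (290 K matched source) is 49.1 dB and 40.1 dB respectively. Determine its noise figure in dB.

NF (dB) = SNR_in(dB) − SNR_out(dB) when the source is at T₀
NF = 49.1 − 40.1 = 9.0 dB

9.0 dB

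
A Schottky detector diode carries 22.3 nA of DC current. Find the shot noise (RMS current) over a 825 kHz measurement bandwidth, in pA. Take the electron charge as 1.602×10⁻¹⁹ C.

76.8 pA

I_n = √(2qI·B)
2qI·B = 2 × 1.602×10⁻¹⁹ × 2.23×10⁻⁸ × 8.25×10⁵ = 5.89×10⁻²¹ A²
I_n = √(5.89×10⁻²¹) = 7.68×10⁻¹¹ A = 76.8 pA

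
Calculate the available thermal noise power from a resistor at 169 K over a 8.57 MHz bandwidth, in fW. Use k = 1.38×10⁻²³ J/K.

P_n = kTB = 1.38×10⁻²³ × 169 × 8.57×10⁶ = 2.00×10⁻¹⁴ W = 20.0 fW

20.0 fW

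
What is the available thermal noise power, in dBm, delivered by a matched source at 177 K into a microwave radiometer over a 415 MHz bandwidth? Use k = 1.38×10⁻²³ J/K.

−89.9 dBm

P_n = kTB = 1.38×10⁻²³ × 177 × 4.15×10⁸ = 1.01×10⁻¹² W
In dBm: 10 log₁₀(1.01×10⁻¹² / 10⁻³) = −89.9 dBm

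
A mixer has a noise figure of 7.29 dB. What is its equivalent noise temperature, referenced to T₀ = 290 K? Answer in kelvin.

F = 10^(7.29/10) = 5.35797
T_e = (F − 1)·T₀ = (5.35797 − 1) × 290 = 1264 K

1264 K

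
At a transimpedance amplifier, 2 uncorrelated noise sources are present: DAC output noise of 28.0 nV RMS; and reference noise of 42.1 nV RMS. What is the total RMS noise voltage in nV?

Uncorrelated sources add in power (mean-square): V_tot = √(ΣV_i²)
V_tot = √[(2.80×10⁻⁸)² + (4.21×10⁻⁸)²] = 5.06×10⁻⁸ V = 50.6 nV

50.6 nV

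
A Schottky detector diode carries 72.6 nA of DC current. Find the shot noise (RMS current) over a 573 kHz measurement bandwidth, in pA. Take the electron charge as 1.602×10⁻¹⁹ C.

115 pA

I_n = √(2qI·B)
2qI·B = 2 × 1.602×10⁻¹⁹ × 7.26×10⁻⁸ × 5.73×10⁵ = 1.33×10⁻²⁰ A²
I_n = √(1.33×10⁻²⁰) = 1.15×10⁻¹⁰ A = 115 pA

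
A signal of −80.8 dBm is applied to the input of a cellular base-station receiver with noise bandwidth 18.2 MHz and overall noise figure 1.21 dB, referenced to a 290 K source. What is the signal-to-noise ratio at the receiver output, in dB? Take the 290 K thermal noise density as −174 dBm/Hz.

19.4 dB

Noise floor: N = −174 + 10 log₁₀(B) + NF
10 log₁₀(1.82×10⁷) = 72.6 dB
N = −174 + 72.6 + 1.21 = −100.19 dBm
SNR = P_sig − N = −80.8 − (−100.19) = 19.39 dB → 19.4 dB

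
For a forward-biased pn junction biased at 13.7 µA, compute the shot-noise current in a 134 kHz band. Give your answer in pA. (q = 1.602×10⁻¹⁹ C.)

I_n = √(2qI·B)
2qI·B = 2 × 1.602×10⁻¹⁹ × 1.37×10⁻⁵ × 1.34×10⁵ = 5.88×10⁻¹⁹ A²
I_n = √(5.88×10⁻¹⁹) = 7.67×10⁻¹⁰ A = 767 pA

767 pA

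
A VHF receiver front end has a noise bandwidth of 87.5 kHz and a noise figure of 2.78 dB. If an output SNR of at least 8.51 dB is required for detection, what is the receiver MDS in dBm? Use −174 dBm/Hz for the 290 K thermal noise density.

Sensitivity = −174 + 10 log₁₀(B) + NF + SNR_min
= −174 + 49.42 + 2.78 + 8.51
= −113.29 dBm → −113.3 dBm

−113.3 dBm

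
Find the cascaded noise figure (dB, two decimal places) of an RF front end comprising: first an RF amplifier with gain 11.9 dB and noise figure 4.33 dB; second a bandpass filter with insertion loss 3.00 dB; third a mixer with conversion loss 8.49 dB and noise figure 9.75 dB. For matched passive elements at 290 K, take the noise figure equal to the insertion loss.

Convert to linear (a loss of L dB is a gain of −L dB): F_i = 10^(NF_i/10), G_i = 10^(G_i,dB/10)
  Stage 1: F_1 = 10^(4.33/10) = 2.710, G_1 = 10^(11.9/10) = 15.49
  Stage 2: F_2 = 10^(3.00/10) = 1.995, G_2 = 10^(−3.00/10) = 0.5012
  Stage 3: F_3 = 10^(9.75/10) = 9.441, G_3 = 10^(−8.49/10) = 0.1416
Friis cascade:
  F = 2.710 + (1.995 − 1)/15.49 + (9.441 − 1)/7.762 = 3.862
NF = 10 log₁₀(3.862) = 5.87 dB

5.87 dB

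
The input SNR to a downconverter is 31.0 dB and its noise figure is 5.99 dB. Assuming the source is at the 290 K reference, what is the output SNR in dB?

By definition F = SNR_in/SNR_out, so in dB: SNR_out = SNR_in − NF
SNR_out = 31.0 − 5.99 = 25.01 dB

25.01 dB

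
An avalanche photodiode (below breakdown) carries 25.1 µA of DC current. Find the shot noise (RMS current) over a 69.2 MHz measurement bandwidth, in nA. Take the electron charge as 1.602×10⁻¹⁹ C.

23.6 nA

I_n = √(2qI·B)
2qI·B = 2 × 1.602×10⁻¹⁹ × 2.51×10⁻⁵ × 6.92×10⁷ = 5.57×10⁻¹⁶ A²
I_n = √(5.57×10⁻¹⁶) = 2.36×10⁻⁸ A = 23.6 nA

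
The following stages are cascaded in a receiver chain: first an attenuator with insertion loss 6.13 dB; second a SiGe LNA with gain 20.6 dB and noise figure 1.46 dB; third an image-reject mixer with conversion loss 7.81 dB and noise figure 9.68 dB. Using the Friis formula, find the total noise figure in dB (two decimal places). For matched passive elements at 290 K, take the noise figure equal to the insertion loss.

7.81 dB

Convert to linear (a loss of L dB is a gain of −L dB): F_i = 10^(NF_i/10), G_i = 10^(G_i,dB/10)
  Stage 1: F_1 = 10^(6.13/10) = 4.102, G_1 = 10^(−6.13/10) = 0.2438
  Stage 2: F_2 = 10^(1.46/10) = 1.400, G_2 = 10^(20.6/10) = 114.8
  Stage 3: F_3 = 10^(9.68/10) = 9.290, G_3 = 10^(−7.81/10) = 0.1656
Friis cascade:
  F = 4.102 + (1.400 − 1)/0.2438 + (9.290 − 1)/27.99 = 6.037
NF = 10 log₁₀(6.037) = 7.81 dB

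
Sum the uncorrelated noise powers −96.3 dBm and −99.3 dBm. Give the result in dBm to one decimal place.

Convert to linear, add, convert back:
P₁ = 2.34×10⁻¹³ W, P₂ = 1.17×10⁻¹³ W
P_tot = 3.52×10⁻¹³ W → 10 log₁₀(P_tot / 10⁻³) = −94.5 dBm

−94.5 dBm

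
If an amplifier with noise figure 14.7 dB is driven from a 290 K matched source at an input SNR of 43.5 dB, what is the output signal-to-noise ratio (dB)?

28.8 dB

By definition F = SNR_in/SNR_out, so in dB: SNR_out = SNR_in − NF
SNR_out = 43.5 − 14.7 = 28.8 dB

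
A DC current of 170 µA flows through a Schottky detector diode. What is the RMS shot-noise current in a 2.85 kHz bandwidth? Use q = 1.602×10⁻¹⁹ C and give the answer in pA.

394 pA

I_n = √(2qI·B)
2qI·B = 2 × 1.602×10⁻¹⁹ × 1.70×10⁻⁴ × 2.85×10³ = 1.55×10⁻¹⁹ A²
I_n = √(1.55×10⁻¹⁹) = 3.94×10⁻¹⁰ A = 394 pA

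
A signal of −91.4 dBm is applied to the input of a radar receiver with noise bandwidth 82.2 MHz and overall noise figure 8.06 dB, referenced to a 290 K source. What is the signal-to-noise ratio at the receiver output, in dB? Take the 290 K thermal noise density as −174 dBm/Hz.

Noise floor: N = −174 + 10 log₁₀(B) + NF
10 log₁₀(8.22×10⁷) = 79.15 dB
N = −174 + 79.15 + 8.06 = −86.79 dBm
SNR = P_sig − N = −91.4 − (−86.79) = −4.61 dB → −4.6 dB

−4.6 dB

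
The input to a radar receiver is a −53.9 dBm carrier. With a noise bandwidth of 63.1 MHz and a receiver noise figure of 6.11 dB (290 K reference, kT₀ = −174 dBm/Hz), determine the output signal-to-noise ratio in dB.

36.0 dB

Noise floor: N = −174 + 10 log₁₀(B) + NF
10 log₁₀(6.31×10⁷) = 78 dB
N = −174 + 78 + 6.11 = −89.89 dBm
SNR = P_sig − N = −53.9 − (−89.89) = 35.99 dB → 36.0 dB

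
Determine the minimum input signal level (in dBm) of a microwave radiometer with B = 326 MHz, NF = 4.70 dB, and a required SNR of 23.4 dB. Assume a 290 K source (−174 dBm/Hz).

−60.8 dBm

Sensitivity = −174 + 10 log₁₀(B) + NF + SNR_min
= −174 + 85.13 + 4.70 + 23.4
= −60.77 dBm → −60.8 dBm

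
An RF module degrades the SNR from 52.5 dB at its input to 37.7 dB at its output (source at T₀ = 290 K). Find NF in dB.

14.8 dB

NF (dB) = SNR_in(dB) − SNR_out(dB) when the source is at T₀
NF = 52.5 − 37.7 = 14.8 dB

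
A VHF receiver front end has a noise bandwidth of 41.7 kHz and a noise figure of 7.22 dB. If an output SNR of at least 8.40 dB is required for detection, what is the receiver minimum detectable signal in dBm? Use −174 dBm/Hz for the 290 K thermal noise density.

Sensitivity = −174 + 10 log₁₀(B) + NF + SNR_min
= −174 + 46.2 + 7.22 + 8.40
= −112.18 dBm → −112.2 dBm

−112.2 dBm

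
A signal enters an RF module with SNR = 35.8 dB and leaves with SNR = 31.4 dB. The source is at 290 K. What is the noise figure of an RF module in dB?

4.4 dB

NF (dB) = SNR_in(dB) − SNR_out(dB) when the source is at T₀
NF = 35.8 − 31.4 = 4.4 dB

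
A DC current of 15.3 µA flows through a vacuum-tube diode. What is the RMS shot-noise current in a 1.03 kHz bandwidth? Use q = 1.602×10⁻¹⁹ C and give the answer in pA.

71.1 pA

I_n = √(2qI·B)
2qI·B = 2 × 1.602×10⁻¹⁹ × 1.53×10⁻⁵ × 1.03×10³ = 5.05×10⁻²¹ A²
I_n = √(5.05×10⁻²¹) = 7.11×10⁻¹¹ A = 71.1 pA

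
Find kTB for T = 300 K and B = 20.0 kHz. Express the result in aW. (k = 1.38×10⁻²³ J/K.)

P_n = kTB = 1.38×10⁻²³ × 300 × 2.00×10⁴ = 8.28×10⁻¹⁷ W = 82.8 aW

82.8 aW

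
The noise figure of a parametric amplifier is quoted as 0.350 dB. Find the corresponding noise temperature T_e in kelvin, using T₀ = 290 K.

F = 10^(0.350/10) = 1.08393
T_e = (F − 1)·T₀ = (1.08393 − 1) × 290 = 24.3 K

24.3 K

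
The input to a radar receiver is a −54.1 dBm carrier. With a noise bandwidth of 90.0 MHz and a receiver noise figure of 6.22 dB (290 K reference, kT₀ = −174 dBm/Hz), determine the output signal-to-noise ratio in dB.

34.1 dB

Noise floor: N = −174 + 10 log₁₀(B) + NF
10 log₁₀(9.00×10⁷) = 79.54 dB
N = −174 + 79.54 + 6.22 = −88.24 dBm
SNR = P_sig − N = −54.1 − (−88.24) = 34.14 dB → 34.1 dB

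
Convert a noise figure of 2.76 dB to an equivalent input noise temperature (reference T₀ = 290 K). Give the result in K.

F = 10^(2.76/10) = 1.88799
T_e = (F − 1)·T₀ = (1.88799 − 1) × 290 = 258 K

258 K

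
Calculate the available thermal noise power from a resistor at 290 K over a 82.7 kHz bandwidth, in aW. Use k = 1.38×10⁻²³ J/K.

P_n = kTB = 1.38×10⁻²³ × 290 × 8.27×10⁴ = 3.31×10⁻¹⁶ W = 331 aW

331 aW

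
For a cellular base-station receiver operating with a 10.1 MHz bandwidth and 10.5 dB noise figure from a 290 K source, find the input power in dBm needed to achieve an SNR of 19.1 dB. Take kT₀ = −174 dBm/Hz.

Sensitivity = −174 + 10 log₁₀(B) + NF + SNR_min
= −174 + 70.04 + 10.5 + 19.1
= −74.36 dBm → −74.4 dBm

−74.4 dBm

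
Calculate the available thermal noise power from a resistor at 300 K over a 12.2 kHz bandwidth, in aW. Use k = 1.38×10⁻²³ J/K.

P_n = kTB = 1.38×10⁻²³ × 300 × 1.22×10⁴ = 5.05×10⁻¹⁷ W = 50.5 aW

50.5 aW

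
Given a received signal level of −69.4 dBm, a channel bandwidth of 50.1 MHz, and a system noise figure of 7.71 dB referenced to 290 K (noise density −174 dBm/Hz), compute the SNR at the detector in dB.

Noise floor: N = −174 + 10 log₁₀(B) + NF
10 log₁₀(5.01×10⁷) = 77 dB
N = −174 + 77 + 7.71 = −89.29 dBm
SNR = P_sig − N = −69.4 − (−89.29) = 19.89 dB → 19.9 dB

19.9 dB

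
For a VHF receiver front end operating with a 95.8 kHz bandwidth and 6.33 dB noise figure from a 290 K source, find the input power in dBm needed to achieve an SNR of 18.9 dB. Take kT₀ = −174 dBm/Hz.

−99.0 dBm

Sensitivity = −174 + 10 log₁₀(B) + NF + SNR_min
= −174 + 49.81 + 6.33 + 18.9
= −98.96 dBm → −99.0 dBm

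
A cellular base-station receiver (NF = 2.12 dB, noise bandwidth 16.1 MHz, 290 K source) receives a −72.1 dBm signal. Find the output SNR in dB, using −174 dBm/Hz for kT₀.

27.7 dB

Noise floor: N = −174 + 10 log₁₀(B) + NF
10 log₁₀(1.61×10⁷) = 72.07 dB
N = −174 + 72.07 + 2.12 = −99.81 dBm
SNR = P_sig − N = −72.1 − (−99.81) = 27.71 dB → 27.7 dB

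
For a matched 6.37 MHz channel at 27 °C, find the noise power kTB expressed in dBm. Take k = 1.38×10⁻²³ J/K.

−105.8 dBm

T = 27 °C + 273.15 = 300.15 K
P_n = kTB = 1.38×10⁻²³ × 300.15 × 6.37×10⁶ = 2.64×10⁻¹⁴ W
In dBm: 10 log₁₀(2.64×10⁻¹⁴ / 10⁻³) = −105.8 dBm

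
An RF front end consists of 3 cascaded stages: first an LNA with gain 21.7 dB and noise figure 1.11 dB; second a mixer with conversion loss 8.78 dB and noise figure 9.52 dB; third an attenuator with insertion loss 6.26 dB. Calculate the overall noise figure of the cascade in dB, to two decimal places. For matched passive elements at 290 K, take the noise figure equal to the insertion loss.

1.79 dB

Convert to linear (a loss of L dB is a gain of −L dB): F_i = 10^(NF_i/10), G_i = 10^(G_i,dB/10)
  Stage 1: F_1 = 10^(1.11/10) = 1.291, G_1 = 10^(21.7/10) = 147.9
  Stage 2: F_2 = 10^(9.52/10) = 8.954, G_2 = 10^(−8.78/10) = 0.1324
  Stage 3: F_3 = 10^(6.26/10) = 4.227, G_3 = 10^(−6.26/10) = 0.2366
Friis cascade:
  F = 1.291 + (8.954 − 1)/147.9 + (4.227 − 1)/19.59 = 1.510
NF = 10 log₁₀(1.510) = 1.79 dB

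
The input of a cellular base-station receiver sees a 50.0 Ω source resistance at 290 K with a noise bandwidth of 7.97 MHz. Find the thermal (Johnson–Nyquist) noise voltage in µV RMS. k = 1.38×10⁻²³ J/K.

V_n = √(4kTRB)
4kTRB = 4 × 1.38×10⁻²³ × 290 × 5.00×10¹ × 7.97×10⁶ = 6.38×10⁻¹² V²
V_n = √(6.38×10⁻¹²) = 2.53×10⁻⁶ V = 2.53 µV

2.53 µV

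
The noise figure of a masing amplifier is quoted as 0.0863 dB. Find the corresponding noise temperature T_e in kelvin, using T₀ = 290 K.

F = 10^(0.0863/10) = 1.02007
T_e = (F − 1)·T₀ = (1.02007 − 1) × 290 = 5.82 K

5.82 K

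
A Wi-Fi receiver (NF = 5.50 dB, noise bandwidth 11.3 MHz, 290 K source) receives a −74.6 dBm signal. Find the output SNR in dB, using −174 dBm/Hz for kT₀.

Noise floor: N = −174 + 10 log₁₀(B) + NF
10 log₁₀(1.13×10⁷) = 70.53 dB
N = −174 + 70.53 + 5.50 = −97.97 dBm
SNR = P_sig − N = −74.6 − (−97.97) = 23.37 dB → 23.4 dB

23.4 dB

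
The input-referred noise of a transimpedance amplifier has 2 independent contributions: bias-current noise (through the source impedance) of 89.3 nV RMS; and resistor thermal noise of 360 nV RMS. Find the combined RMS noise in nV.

371 nV

Uncorrelated sources add in power (mean-square): V_tot = √(ΣV_i²)
V_tot = √[(8.93×10⁻⁸)² + (3.60×10⁻⁷)²] = 3.71×10⁻⁷ V = 371 nV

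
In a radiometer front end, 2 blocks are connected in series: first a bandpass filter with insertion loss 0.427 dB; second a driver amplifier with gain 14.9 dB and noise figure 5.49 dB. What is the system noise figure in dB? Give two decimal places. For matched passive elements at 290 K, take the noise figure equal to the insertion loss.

Convert to linear (a loss of L dB is a gain of −L dB): F_i = 10^(NF_i/10), G_i = 10^(G_i,dB/10)
  Stage 1: F_1 = 10^(0.427/10) = 1.103, G_1 = 10^(−0.427/10) = 0.9064
  Stage 2: F_2 = 10^(5.49/10) = 3.540, G_2 = 10^(14.9/10) = 30.90
Friis cascade:
  F = 1.103 + (3.540 − 1)/0.9064 = 3.906
NF = 10 log₁₀(3.906) = 5.92 dB

5.92 dB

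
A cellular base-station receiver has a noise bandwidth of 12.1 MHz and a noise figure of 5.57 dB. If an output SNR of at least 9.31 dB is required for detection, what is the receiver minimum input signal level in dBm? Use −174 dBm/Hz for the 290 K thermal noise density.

Sensitivity = −174 + 10 log₁₀(B) + NF + SNR_min
= −174 + 70.83 + 5.57 + 9.31
= −88.29 dBm → −88.3 dBm

−88.3 dBm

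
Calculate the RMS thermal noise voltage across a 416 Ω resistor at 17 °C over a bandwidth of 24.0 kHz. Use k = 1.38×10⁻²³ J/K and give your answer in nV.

400 nV

T = 17 °C + 273.15 = 290.15 K
V_n = √(4kTRB)
4kTRB = 4 × 1.38×10⁻²³ × 290.15 × 4.16×10² × 2.40×10⁴ = 1.60×10⁻¹³ V²
V_n = √(1.60×10⁻¹³) = 4.00×10⁻⁷ V = 400 nV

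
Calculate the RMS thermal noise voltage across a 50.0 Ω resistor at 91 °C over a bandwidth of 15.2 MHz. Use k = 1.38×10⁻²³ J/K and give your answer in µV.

T = 91 °C + 273.15 = 364.15 K
V_n = √(4kTRB)
4kTRB = 4 × 1.38×10⁻²³ × 364.15 × 5.00×10¹ × 1.52×10⁷ = 1.53×10⁻¹¹ V²
V_n = √(1.53×10⁻¹¹) = 3.91×10⁻⁶ V = 3.91 µV

3.91 µV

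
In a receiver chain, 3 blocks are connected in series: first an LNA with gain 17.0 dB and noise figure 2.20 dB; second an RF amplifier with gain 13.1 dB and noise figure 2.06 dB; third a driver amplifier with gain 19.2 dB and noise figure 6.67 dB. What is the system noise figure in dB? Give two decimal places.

2.24 dB

Convert to linear (a loss of L dB is a gain of −L dB): F_i = 10^(NF_i/10), G_i = 10^(G_i,dB/10)
  Stage 1: F_1 = 10^(2.20/10) = 1.660, G_1 = 10^(17.0/10) = 50.12
  Stage 2: F_2 = 10^(2.06/10) = 1.607, G_2 = 10^(13.1/10) = 20.42
  Stage 3: F_3 = 10^(6.67/10) = 4.645, G_3 = 10^(19.2/10) = 83.18
Friis cascade:
  F = 1.660 + (1.607 − 1)/50.12 + (4.645 − 1)/1023 = 1.675
NF = 10 log₁₀(1.675) = 2.24 dB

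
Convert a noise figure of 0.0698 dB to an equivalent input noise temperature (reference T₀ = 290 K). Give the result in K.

4.70 K

F = 10^(0.0698/10) = 1.0162
T_e = (F − 1)·T₀ = (1.0162 − 1) × 290 = 4.70 K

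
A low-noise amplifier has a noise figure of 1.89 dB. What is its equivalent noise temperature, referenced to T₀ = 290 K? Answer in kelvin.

F = 10^(1.89/10) = 1.54525
T_e = (F − 1)·T₀ = (1.54525 − 1) × 290 = 158 K

158 K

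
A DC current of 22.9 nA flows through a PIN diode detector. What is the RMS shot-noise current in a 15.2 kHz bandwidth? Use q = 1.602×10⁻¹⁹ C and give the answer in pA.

I_n = √(2qI·B)
2qI·B = 2 × 1.602×10⁻¹⁹ × 2.29×10⁻⁸ × 1.52×10⁴ = 1.12×10⁻²² A²
I_n = √(1.12×10⁻²²) = 1.06×10⁻¹¹ A = 10.6 pA

10.6 pA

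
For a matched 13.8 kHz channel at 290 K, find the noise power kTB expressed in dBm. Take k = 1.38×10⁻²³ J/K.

P_n = kTB = 1.38×10⁻²³ × 290 × 1.38×10⁴ = 5.52×10⁻¹⁷ W
In dBm: 10 log₁₀(5.52×10⁻¹⁷ / 10⁻³) = −132.6 dBm

−132.6 dBm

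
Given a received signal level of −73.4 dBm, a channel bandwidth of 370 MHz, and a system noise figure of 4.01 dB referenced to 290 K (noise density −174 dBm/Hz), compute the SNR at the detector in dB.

10.9 dB

Noise floor: N = −174 + 10 log₁₀(B) + NF
10 log₁₀(3.70×10⁸) = 85.68 dB
N = −174 + 85.68 + 4.01 = −84.31 dBm
SNR = P_sig − N = −73.4 − (−84.31) = 10.91 dB → 10.9 dB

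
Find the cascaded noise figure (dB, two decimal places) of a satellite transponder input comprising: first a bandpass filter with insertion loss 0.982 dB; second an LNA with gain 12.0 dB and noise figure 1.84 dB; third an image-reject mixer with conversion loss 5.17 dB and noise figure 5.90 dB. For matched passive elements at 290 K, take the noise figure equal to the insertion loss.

Convert to linear (a loss of L dB is a gain of −L dB): F_i = 10^(NF_i/10), G_i = 10^(G_i,dB/10)
  Stage 1: F_1 = 10^(0.982/10) = 1.254, G_1 = 10^(−0.982/10) = 0.7976
  Stage 2: F_2 = 10^(1.84/10) = 1.528, G_2 = 10^(12.0/10) = 15.85
  Stage 3: F_3 = 10^(5.90/10) = 3.890, G_3 = 10^(−5.17/10) = 0.3041
Friis cascade:
  F = 1.254 + (1.528 − 1)/0.7976 + (3.890 − 1)/12.64 = 2.144
NF = 10 log₁₀(2.144) = 3.31 dB

3.31 dB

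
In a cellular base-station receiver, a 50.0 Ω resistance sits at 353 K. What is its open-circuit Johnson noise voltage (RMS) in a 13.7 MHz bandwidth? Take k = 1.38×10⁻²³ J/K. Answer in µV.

V_n = √(4kTRB)
4kTRB = 4 × 1.38×10⁻²³ × 353 × 5.00×10¹ × 1.37×10⁷ = 1.33×10⁻¹¹ V²
V_n = √(1.33×10⁻¹¹) = 3.65×10⁻⁶ V = 3.65 µV

3.65 µV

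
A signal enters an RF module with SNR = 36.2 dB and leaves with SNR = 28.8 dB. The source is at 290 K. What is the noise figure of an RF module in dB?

NF (dB) = SNR_in(dB) − SNR_out(dB) when the source is at T₀
NF = 36.2 − 28.8 = 7.4 dB

7.4 dB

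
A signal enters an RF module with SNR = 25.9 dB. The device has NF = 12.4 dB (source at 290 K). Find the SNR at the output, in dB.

By definition F = SNR_in/SNR_out, so in dB: SNR_out = SNR_in − NF
SNR_out = 25.9 − 12.4 = 13.5 dB

13.5 dB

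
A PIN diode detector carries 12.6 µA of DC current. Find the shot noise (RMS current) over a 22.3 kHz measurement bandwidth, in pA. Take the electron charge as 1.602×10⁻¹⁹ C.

300 pA

I_n = √(2qI·B)
2qI·B = 2 × 1.602×10⁻¹⁹ × 1.26×10⁻⁵ × 2.23×10⁴ = 9.00×10⁻²⁰ A²
I_n = √(9.00×10⁻²⁰) = 3.00×10⁻¹⁰ A = 300 pA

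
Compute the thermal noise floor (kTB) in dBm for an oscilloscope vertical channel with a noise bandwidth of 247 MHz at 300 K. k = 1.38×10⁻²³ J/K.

−89.9 dBm

P_n = kTB = 1.38×10⁻²³ × 300 × 2.47×10⁸ = 1.02×10⁻¹² W
In dBm: 10 log₁₀(1.02×10⁻¹² / 10⁻³) = −89.9 dBm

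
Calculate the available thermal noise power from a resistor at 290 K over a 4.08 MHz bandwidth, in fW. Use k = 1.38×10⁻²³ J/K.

P_n = kTB = 1.38×10⁻²³ × 290 × 4.08×10⁶ = 1.63×10⁻¹⁴ W = 16.3 fW

16.3 fW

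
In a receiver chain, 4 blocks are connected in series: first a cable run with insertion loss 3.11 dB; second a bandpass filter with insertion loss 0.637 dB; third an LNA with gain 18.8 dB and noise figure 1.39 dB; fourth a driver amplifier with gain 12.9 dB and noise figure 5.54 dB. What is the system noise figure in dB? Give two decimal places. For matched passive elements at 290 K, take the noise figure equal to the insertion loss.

5.24 dB

Convert to linear (a loss of L dB is a gain of −L dB): F_i = 10^(NF_i/10), G_i = 10^(G_i,dB/10)
  Stage 1: F_1 = 10^(3.11/10) = 2.046, G_1 = 10^(−3.11/10) = 0.4887
  Stage 2: F_2 = 10^(0.637/10) = 1.158, G_2 = 10^(−0.637/10) = 0.8636
  Stage 3: F_3 = 10^(1.39/10) = 1.377, G_3 = 10^(18.8/10) = 75.86
  Stage 4: F_4 = 10^(5.54/10) = 3.581, G_4 = 10^(12.9/10) = 19.50
Friis cascade:
  F = 2.046 + (1.158 − 1)/0.4887 + (1.377 − 1)/0.4220 + (3.581 − 1)/32.01 = 3.344
NF = 10 log₁₀(3.344) = 5.24 dB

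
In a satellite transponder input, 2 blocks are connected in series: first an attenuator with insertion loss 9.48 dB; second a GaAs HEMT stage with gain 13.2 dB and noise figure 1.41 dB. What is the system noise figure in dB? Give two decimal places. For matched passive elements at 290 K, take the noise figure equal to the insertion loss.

Convert to linear (a loss of L dB is a gain of −L dB): F_i = 10^(NF_i/10), G_i = 10^(G_i,dB/10)
  Stage 1: F_1 = 10^(9.48/10) = 8.872, G_1 = 10^(−9.48/10) = 0.1127
  Stage 2: F_2 = 10^(1.41/10) = 1.384, G_2 = 10^(13.2/10) = 20.89
Friis cascade:
  F = 8.872 + (1.384 − 1)/0.1127 = 12.27
NF = 10 log₁₀(12.27) = 10.89 dB

10.89 dB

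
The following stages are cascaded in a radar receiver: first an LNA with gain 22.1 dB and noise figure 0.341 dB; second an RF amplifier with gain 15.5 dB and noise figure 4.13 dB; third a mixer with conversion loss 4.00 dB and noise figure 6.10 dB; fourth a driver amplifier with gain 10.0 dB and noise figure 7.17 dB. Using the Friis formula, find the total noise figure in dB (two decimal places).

0.39 dB

Convert to linear (a loss of L dB is a gain of −L dB): F_i = 10^(NF_i/10), G_i = 10^(G_i,dB/10)
  Stage 1: F_1 = 10^(0.341/10) = 1.082, G_1 = 10^(22.1/10) = 162.2
  Stage 2: F_2 = 10^(4.13/10) = 2.588, G_2 = 10^(15.5/10) = 35.48
  Stage 3: F_3 = 10^(6.10/10) = 4.074, G_3 = 10^(−4.00/10) = 0.3981
  Stage 4: F_4 = 10^(7.17/10) = 5.212, G_4 = 10^(10.0/10) = 10.00
Friis cascade:
  F = 1.082 + (2.588 − 1)/162.2 + (4.074 − 1)/5754 + (5.212 − 1)/2291 = 1.094
NF = 10 log₁₀(1.094) = 0.39 dB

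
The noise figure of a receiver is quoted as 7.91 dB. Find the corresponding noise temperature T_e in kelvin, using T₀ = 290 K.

F = 10^(7.91/10) = 6.18016
T_e = (F − 1)·T₀ = (6.18016 − 1) × 290 = 1502 K

1502 K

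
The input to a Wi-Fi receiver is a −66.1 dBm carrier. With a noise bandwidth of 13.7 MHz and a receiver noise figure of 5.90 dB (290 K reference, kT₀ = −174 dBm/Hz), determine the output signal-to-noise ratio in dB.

Noise floor: N = −174 + 10 log₁₀(B) + NF
10 log₁₀(1.37×10⁷) = 71.37 dB
N = −174 + 71.37 + 5.90 = −96.73 dBm
SNR = P_sig − N = −66.1 − (−96.73) = 30.63 dB → 30.6 dB

30.6 dB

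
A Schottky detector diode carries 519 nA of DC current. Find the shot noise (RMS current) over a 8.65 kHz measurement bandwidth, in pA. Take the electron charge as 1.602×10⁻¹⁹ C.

37.9 pA

I_n = √(2qI·B)
2qI·B = 2 × 1.602×10⁻¹⁹ × 5.19×10⁻⁷ × 8.65×10³ = 1.44×10⁻²¹ A²
I_n = √(1.44×10⁻²¹) = 3.79×10⁻¹¹ A = 37.9 pA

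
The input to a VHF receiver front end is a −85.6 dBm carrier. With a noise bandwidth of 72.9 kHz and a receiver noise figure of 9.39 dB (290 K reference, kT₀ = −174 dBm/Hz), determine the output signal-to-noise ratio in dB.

30.4 dB

Noise floor: N = −174 + 10 log₁₀(B) + NF
10 log₁₀(7.29×10⁴) = 48.63 dB
N = −174 + 48.63 + 9.39 = −115.98 dBm
SNR = P_sig − N = −85.6 − (−115.98) = 30.38 dB → 30.4 dB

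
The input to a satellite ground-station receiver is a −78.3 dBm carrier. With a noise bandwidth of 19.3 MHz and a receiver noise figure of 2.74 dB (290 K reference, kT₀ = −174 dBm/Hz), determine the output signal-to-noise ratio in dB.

Noise floor: N = −174 + 10 log₁₀(B) + NF
10 log₁₀(1.93×10⁷) = 72.86 dB
N = −174 + 72.86 + 2.74 = −98.40 dBm
SNR = P_sig − N = −78.3 − (−98.40) = 20.10 dB → 20.1 dB

20.1 dB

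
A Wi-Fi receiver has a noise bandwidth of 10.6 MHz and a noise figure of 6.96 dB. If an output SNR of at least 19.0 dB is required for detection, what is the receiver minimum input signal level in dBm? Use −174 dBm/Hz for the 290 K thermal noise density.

−77.8 dBm

Sensitivity = −174 + 10 log₁₀(B) + NF + SNR_min
= −174 + 70.25 + 6.96 + 19.0
= −77.79 dBm → −77.8 dBm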